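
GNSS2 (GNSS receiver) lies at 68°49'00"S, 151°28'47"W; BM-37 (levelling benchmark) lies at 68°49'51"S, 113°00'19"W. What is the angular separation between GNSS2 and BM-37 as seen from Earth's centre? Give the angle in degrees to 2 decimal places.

13.67°

GNSS2: φ = -68.81667°, λ = -151.47972°
BM-37: φ = -68.83083°, λ = -113.00528°
Δφ = -0.0142°,  Δλ = 38.4744°
a = sin²(Δφ/2) + cos φ₁ cos φ₂ sin²(Δλ/2) = 0.014166
c = 2·arcsin(√a) = 0.238607 rad = 13.6712°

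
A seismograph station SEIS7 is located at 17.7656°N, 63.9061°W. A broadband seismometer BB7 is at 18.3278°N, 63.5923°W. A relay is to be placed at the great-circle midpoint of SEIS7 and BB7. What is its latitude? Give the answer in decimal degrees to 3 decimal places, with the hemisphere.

18.047°N

Bx = cos φ₂ cos Δλ = 0.949259,  By = cos φ₂ sin Δλ = 0.005199
φₘ = atan2(sin φ₁ + sin φ₂, √((cos φ₁ + Bx)² + By²)) = 18.04676°
λₘ = λ₁ + atan2(By, cos φ₁ + Bx) = -63.74945°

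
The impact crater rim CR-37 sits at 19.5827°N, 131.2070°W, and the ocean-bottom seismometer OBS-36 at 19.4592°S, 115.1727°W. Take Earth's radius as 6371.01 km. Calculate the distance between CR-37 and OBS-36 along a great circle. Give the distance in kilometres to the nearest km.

Δφ = -39.0419°,  Δλ = 16.0343°
a = sin²(Δφ/2) + cos φ₁ cos φ₂ sin²(Δλ/2) = 0.128937
c = 2·arcsin(√a) = 0.734560 rad = 42.0872°
d = R·c = 6371.01 × 0.734560 = 4679.9 km

4680 km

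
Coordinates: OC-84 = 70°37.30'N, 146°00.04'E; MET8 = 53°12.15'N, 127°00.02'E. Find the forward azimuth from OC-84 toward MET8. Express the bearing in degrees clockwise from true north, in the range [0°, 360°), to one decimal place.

216.0°

OC-84: φ = +70.62167°, λ = +146.00067°
MET8: φ = +53.20250°, λ = +127.00033°
Δλ = -19.0003°
y = sin Δλ · cos φ₂ = -0.195015
x = cos φ₁ sin φ₂ − sin φ₁ cos φ₂ cos Δλ = -0.268574
θ = atan2(y, x) = -144.0161° → 215.9839° (mod 360°)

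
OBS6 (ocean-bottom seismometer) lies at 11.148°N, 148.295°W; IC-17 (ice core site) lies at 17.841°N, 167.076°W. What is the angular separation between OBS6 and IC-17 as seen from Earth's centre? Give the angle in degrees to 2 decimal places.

Δφ = 6.6930°,  Δλ = -18.7810°
a = sin²(Δφ/2) + cos φ₁ cos φ₂ sin²(Δλ/2) = 0.028271
c = 2·arcsin(√a) = 0.337885 rad = 19.3594°

19.36°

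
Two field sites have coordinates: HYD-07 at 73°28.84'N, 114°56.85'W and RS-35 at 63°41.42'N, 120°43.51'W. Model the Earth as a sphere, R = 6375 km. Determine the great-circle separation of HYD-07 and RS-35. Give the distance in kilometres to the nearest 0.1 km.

HYD-07: φ = +73.48067°, λ = -114.94750°
RS-35: φ = +63.69033°, λ = -120.72517°
Δφ = -9.7903°,  Δλ = -5.7777°
a = sin²(Δφ/2) + cos φ₁ cos φ₂ sin²(Δλ/2) = 0.007602
c = 2·arcsin(√a) = 0.174598 rad = 10.0037°
d = R·c = 6375 × 0.174598 = 1113.1 km

1113.1 km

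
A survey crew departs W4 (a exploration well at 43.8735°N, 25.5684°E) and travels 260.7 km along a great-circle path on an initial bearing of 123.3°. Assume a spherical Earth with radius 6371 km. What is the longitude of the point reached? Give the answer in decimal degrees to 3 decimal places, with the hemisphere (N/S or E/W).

δ = d/R = 260.7/6371 = 0.040920 rad
φ₂ = arcsin(sin φ₁ cos δ + cos φ₁ sin δ cos θ)
   = arcsin(0.69307·0.99916 + 0.72087·0.04091·-0.54902) = 42.55501°
λ₂ = λ₁ + atan2(sin θ sin δ cos φ₁, cos δ − sin φ₁ sin φ₂) = 28.22881°

28.229°E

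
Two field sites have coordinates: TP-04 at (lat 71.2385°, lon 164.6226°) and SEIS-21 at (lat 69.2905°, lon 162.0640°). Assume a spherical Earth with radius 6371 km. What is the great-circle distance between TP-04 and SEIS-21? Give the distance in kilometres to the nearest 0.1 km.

236.9 km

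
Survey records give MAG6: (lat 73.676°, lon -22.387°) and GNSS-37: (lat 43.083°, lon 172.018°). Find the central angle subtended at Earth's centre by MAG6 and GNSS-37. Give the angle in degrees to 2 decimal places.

Δφ = -30.5930°,  Δλ = -165.5950°
a = sin²(Δφ/2) + cos φ₁ cos φ₂ sin²(Δλ/2) = 0.271654
c = 2·arcsin(√a) = 1.096523 rad = 62.8261°

62.83°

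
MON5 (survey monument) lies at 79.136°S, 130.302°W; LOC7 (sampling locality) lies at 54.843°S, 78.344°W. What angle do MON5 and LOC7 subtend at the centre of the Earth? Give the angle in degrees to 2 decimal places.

29.56°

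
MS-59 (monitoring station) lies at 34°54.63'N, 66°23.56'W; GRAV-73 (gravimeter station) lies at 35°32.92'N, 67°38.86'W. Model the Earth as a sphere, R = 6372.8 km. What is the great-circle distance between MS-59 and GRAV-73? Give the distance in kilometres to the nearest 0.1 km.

134.3 km

MS-59: φ = +34.91050°, λ = -66.39267°
GRAV-73: φ = +35.54867°, λ = -67.64767°
Δφ = 0.6382°,  Δλ = -1.2550°
a = sin²(Δφ/2) + cos φ₁ cos φ₂ sin²(Δλ/2) = 0.000111
c = 2·arcsin(√a) = 0.021075 rad = 1.2075°
d = R·c = 6372.8 × 0.021075 = 134.3 km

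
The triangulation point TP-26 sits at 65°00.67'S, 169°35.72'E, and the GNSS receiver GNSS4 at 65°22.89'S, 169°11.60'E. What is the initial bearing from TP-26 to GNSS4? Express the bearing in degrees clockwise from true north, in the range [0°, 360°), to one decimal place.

204.3°

TP-26: φ = -65.01117°, λ = +169.59533°
GNSS4: φ = -65.38150°, λ = +169.19333°
Δλ = -0.4020°
y = sin Δλ · cos φ₂ = -0.002923
x = cos φ₁ sin φ₂ − sin φ₁ cos φ₂ cos Δλ = -0.006473
θ = atan2(y, x) = -155.6987° → 204.3013° (mod 360°)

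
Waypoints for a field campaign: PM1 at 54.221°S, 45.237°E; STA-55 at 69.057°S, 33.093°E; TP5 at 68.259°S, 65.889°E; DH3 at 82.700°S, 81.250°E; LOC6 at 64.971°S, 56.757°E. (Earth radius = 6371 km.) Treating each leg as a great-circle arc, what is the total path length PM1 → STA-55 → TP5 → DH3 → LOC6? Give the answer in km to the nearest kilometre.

6795 km

PM1→STA-55: c = 0.276612 rad, d = 1762.30 km
STA-55→TP5: c = 0.206282 rad, d = 1314.23 km
TP5→DH3: c = 0.258699 rad, d = 1648.17 km
DH3→LOC6: c = 0.324940 rad, d = 2070.19 km
Total = 1762.30 + 1314.23 + 1648.17 + 2070.19 = 6794.89 km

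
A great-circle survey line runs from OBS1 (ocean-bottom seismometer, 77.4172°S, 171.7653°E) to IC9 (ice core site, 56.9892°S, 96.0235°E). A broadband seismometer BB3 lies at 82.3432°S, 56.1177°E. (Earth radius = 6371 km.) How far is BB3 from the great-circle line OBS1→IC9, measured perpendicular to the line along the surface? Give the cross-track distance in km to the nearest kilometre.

δ₁₃ = central angle OBS1→BB3 = 0.302090 rad  (haversine)
θ₁₃ = bearing OBS1→BB3 = 203.811°,  θ₁₂ = bearing OBS1→IC9 = 264.405°
dₓₜ = R·arcsin(sin δ₁₃ · sin(θ₁₃ − θ₁₂)) = 6371·arcsin(0.29752·sin(-60.594°)) = -1670.345 km
|dₓₜ| = 1670.345 km

1670 km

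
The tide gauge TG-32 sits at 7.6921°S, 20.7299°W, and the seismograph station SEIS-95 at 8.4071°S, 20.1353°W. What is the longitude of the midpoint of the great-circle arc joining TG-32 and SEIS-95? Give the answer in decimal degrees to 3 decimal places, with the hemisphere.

20.433°W

Bx = cos φ₂ cos Δλ = 0.989201,  By = cos φ₂ sin Δλ = 0.010266
φₘ = atan2(sin φ₁ + sin φ₂, √((cos φ₁ + Bx)² + By²)) = -8.04971°
λₘ = λ₁ + atan2(By, cos φ₁ + Bx) = -20.43286°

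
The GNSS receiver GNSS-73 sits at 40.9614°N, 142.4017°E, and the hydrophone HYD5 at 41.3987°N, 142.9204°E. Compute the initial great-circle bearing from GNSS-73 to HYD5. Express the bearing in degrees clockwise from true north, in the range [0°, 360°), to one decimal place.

41.6°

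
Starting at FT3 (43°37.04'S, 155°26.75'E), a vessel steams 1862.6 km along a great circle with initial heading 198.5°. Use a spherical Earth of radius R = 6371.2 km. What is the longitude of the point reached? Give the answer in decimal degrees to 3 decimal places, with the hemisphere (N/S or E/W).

145.176°E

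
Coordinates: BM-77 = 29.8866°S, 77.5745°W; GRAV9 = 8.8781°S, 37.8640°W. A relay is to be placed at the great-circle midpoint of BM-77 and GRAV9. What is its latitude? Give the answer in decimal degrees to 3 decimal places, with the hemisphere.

20.503°S

Bx = cos φ₂ cos Δλ = 0.760066,  By = cos φ₂ sin Δλ = 0.631254
φₘ = atan2(sin φ₁ + sin φ₂, √((cos φ₁ + Bx)² + By²)) = -20.50284°
λₘ = λ₁ + atan2(By, cos φ₁ + Bx) = -56.36986°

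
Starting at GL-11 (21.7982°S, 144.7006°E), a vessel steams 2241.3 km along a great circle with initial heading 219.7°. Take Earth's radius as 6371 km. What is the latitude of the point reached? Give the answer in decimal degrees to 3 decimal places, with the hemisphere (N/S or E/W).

δ = d/R = 2241.3/6371 = 0.351797 rad
φ₂ = arcsin(sin φ₁ cos δ + cos φ₁ sin δ cos θ)
   = arcsin(-0.37134·0.93875 + 0.92850·0.34459·-0.76940) = -36.49573°
λ₂ = λ₁ + atan2(sin θ sin δ cos φ₁, cos δ − sin φ₁ sin φ₂) = 128.80994°

36.496°S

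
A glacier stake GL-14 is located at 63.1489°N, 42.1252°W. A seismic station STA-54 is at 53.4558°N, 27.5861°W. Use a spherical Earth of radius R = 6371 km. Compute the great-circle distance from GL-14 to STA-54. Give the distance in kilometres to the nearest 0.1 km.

Δφ = -9.6931°,  Δλ = 14.5391°
a = sin²(Δφ/2) + cos φ₁ cos φ₂ sin²(Δλ/2) = 0.011444
c = 2·arcsin(√a) = 0.214367 rad = 12.2823°
d = R·c = 6371 × 0.214367 = 1365.7 km

1365.7 km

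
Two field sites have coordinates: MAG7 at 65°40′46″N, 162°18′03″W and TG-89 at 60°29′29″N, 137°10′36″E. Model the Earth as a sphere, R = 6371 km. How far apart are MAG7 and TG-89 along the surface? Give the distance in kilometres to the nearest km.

MAG7: φ = +65.67944°, λ = -162.30083°
TG-89: φ = +60.49139°, λ = +137.17667°
Δφ = -5.1881°,  Δλ = -60.5225°
a = sin²(Δφ/2) + cos φ₁ cos φ₂ sin²(Δλ/2) = 0.053565
c = 2·arcsin(√a) = 0.467118 rad = 26.7639°
d = R·c = 6371 × 0.467118 = 2976.0 km

2976 km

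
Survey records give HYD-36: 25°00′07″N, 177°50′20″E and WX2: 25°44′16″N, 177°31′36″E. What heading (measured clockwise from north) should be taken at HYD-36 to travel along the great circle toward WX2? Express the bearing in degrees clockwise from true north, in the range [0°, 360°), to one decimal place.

339.1°

HYD-36: φ = +25.00194°, λ = +177.83889°
WX2: φ = +25.73778°, λ = +177.52667°
Δλ = -0.3122°
y = sin Δλ · cos φ₂ = -0.004909
x = cos φ₁ sin φ₂ − sin φ₁ cos φ₂ cos Δλ = 0.012848
θ = atan2(y, x) = -20.9097° → 339.0903° (mod 360°)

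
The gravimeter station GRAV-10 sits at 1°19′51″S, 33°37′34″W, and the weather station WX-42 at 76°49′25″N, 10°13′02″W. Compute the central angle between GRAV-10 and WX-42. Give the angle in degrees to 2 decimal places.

79.25°

GRAV-10: φ = -1.33083°, λ = -33.62611°
WX-42: φ = +76.82361°, λ = -10.21722°
Δφ = 78.1544°,  Δλ = 23.4089°
a = sin²(Δφ/2) + cos φ₁ cos φ₂ sin²(Δλ/2) = 0.406741
c = 2·arcsin(√a) = 1.383180 rad = 79.2504°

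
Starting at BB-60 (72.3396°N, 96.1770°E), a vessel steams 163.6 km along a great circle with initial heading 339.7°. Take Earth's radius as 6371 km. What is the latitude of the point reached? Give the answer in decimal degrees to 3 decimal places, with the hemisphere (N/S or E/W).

73.712°N

δ = d/R = 163.6/6371 = 0.025679 rad
φ₂ = arcsin(sin φ₁ cos δ + cos φ₁ sin δ cos θ)
   = arcsin(0.95287·0.99967 + 0.30337·0.02568·0.93789) = 73.71176°
λ₂ = λ₁ + atan2(sin θ sin δ cos φ₁, cos δ − sin φ₁ sin φ₂) = 94.35694°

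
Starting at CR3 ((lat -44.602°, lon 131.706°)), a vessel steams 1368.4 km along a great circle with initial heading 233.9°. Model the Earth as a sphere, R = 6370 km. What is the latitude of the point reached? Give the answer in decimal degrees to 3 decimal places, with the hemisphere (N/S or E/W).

50.847°S

δ = d/R = 1368.4/6370 = 0.214819 rad
φ₂ = arcsin(sin φ₁ cos δ + cos φ₁ sin δ cos θ)
   = arcsin(-0.70218·0.97701 + 0.71200·0.21317·-0.58920) = -50.84725°
λ₂ = λ₁ + atan2(sin θ sin δ cos φ₁, cos δ − sin φ₁ sin φ₂) = 115.87535°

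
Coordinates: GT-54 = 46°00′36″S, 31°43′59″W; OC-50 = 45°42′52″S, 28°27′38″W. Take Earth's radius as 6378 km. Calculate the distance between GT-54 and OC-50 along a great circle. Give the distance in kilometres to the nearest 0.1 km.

255.8 km

GT-54: φ = -46.01000°, λ = -31.73306°
OC-50: φ = -45.71444°, λ = -28.46056°
Δφ = 0.2956°,  Δλ = 3.2725°
a = sin²(Δφ/2) + cos φ₁ cos φ₂ sin²(Δλ/2) = 0.000402
c = 2·arcsin(√a) = 0.040105 rad = 2.2978°
d = R·c = 6378 × 0.040105 = 255.8 km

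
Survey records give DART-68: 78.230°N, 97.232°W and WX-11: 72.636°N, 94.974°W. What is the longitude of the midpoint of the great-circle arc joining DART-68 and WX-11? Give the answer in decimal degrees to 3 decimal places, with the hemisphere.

95.891°W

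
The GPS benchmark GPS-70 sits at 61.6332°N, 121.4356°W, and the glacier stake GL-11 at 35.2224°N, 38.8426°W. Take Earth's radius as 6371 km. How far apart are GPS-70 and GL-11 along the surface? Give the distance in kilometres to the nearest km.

6240 km

Δφ = -26.4108°,  Δλ = 82.5930°
a = sin²(Δφ/2) + cos φ₁ cos φ₂ sin²(Δλ/2) = 0.221233
c = 2·arcsin(√a) = 0.979384 rad = 56.1146°
d = R·c = 6371 × 0.979384 = 6239.7 km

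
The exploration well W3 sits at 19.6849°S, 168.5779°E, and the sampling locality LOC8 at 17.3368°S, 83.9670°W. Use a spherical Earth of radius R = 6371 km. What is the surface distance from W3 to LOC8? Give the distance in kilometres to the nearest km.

11091 km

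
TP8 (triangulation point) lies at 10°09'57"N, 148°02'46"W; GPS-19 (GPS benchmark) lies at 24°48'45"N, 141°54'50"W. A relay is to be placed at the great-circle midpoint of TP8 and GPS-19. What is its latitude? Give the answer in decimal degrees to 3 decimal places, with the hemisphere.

17.513°N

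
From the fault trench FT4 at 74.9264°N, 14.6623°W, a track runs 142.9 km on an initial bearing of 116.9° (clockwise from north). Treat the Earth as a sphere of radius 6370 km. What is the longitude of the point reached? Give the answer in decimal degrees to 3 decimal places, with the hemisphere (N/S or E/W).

10.422°W

δ = d/R = 142.9/6370 = 0.022433 rad
φ₂ = arcsin(sin φ₁ cos δ + cos φ₁ sin δ cos θ)
   = arcsin(0.96559·0.99975 + 0.26006·0.02243·-0.45243) = 74.30393°
λ₂ = λ₁ + atan2(sin θ sin δ cos φ₁, cos δ − sin φ₁ sin φ₂) = -10.42178°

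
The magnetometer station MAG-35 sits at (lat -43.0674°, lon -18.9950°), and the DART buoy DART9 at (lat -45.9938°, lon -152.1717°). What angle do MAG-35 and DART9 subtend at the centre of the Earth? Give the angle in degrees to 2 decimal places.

81.73°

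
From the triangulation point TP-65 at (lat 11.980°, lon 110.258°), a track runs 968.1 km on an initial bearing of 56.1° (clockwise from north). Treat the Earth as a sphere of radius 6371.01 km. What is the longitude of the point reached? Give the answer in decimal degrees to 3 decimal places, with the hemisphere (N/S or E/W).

δ = d/R = 968.1/6371.01 = 0.151954 rad
φ₂ = arcsin(sin φ₁ cos δ + cos φ₁ sin δ cos θ)
   = arcsin(0.20757·0.98848 + 0.97822·0.15137·0.55775) = 16.72422°
λ₂ = λ₁ + atan2(sin θ sin δ cos φ₁, cos δ − sin φ₁ sin φ₂) = 117.79624°

117.796°E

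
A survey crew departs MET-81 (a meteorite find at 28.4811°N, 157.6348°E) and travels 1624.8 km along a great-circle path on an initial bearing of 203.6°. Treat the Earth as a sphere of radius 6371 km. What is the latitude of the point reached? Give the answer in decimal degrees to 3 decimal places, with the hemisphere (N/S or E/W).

14.966°N

δ = d/R = 1624.8/6371 = 0.255031 rad
φ₂ = arcsin(sin φ₁ cos δ + cos φ₁ sin δ cos θ)
   = arcsin(0.47687·0.96766 + 0.87897·0.25228·-0.91636) = 14.96610°
λ₂ = λ₁ + atan2(sin θ sin δ cos φ₁, cos δ − sin φ₁ sin φ₂) = 151.63389°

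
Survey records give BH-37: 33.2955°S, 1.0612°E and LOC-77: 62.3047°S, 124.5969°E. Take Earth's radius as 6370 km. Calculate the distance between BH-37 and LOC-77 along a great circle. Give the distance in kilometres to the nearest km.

8255 km

Δφ = -29.0092°,  Δλ = 123.5357°
a = sin²(Δφ/2) + cos φ₁ cos φ₂ sin²(Δλ/2) = 0.364276
c = 2·arcsin(√a) = 1.295900 rad = 74.2496°
d = R·c = 6370 × 1.295900 = 8254.9 km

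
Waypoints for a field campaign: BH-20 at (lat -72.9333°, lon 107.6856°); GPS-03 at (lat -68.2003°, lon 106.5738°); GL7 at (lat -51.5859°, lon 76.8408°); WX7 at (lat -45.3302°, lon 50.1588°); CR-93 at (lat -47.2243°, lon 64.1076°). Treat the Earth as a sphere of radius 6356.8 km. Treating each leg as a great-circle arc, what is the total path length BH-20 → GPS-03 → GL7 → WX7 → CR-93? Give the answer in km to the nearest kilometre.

6113 km

BH-20→GPS-03: c = 0.082855 rad, d = 526.69 km
GPS-03→GL7: c = 0.382130 rad, d = 2429.12 km
GL7→WX7: c = 0.325377 rad, d = 2068.36 km
WX7→CR-93: c = 0.171238 rad, d = 1088.52 km
Total = 526.69 + 2429.12 + 2068.36 + 1088.52 = 6112.70 km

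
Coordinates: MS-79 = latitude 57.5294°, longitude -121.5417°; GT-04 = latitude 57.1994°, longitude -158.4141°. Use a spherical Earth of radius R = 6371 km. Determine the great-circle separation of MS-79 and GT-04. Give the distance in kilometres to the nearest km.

2184 km

Δφ = -0.3300°,  Δλ = -36.8724°
a = sin²(Δφ/2) + cos φ₁ cos φ₂ sin²(Δλ/2) = 0.029095
c = 2·arcsin(√a) = 0.342822 rad = 19.6423°
d = R·c = 6371 × 0.342822 = 2184.1 km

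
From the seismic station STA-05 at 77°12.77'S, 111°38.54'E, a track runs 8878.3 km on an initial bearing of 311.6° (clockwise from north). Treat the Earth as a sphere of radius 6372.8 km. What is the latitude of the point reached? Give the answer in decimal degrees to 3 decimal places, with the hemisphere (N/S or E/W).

STA-05: φ = -77.21283°, λ = +111.64233°
δ = d/R = 8878.3/6372.8 = 1.393155 rad
φ₂ = arcsin(sin φ₁ cos δ + cos φ₁ sin δ cos θ)
   = arcsin(-0.97520·0.17671 + 0.22133·0.98426·0.66393) = -1.58680°
λ₂ = λ₁ + atan2(sin θ sin δ cos φ₁, cos δ − sin φ₁ sin φ₂) = 64.22409°

1.587°S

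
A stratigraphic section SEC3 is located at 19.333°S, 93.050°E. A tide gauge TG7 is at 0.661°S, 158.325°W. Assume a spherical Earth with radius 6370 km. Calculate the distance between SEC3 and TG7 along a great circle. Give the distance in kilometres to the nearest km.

Δφ = 18.6720°,  Δλ = 108.6250°
a = sin²(Δφ/2) + cos φ₁ cos φ₂ sin²(Δλ/2) = 0.648762
c = 2·arcsin(√a) = 1.872895 rad = 107.3090°
d = R·c = 6370 × 1.872895 = 11930.3 km

11930 km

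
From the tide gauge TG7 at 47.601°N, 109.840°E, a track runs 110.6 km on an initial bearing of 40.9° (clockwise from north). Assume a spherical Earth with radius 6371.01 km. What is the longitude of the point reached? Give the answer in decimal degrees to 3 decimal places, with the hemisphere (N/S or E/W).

δ = d/R = 110.6/6371.01 = 0.017360 rad
φ₂ = arcsin(sin φ₁ cos δ + cos φ₁ sin δ cos θ)
   = arcsin(0.73847·0.99985 + 0.67429·0.01736·0.75585) = 48.34868°
λ₂ = λ₁ + atan2(sin θ sin δ cos φ₁, cos δ − sin φ₁ sin φ₂) = 110.81990°

110.820°E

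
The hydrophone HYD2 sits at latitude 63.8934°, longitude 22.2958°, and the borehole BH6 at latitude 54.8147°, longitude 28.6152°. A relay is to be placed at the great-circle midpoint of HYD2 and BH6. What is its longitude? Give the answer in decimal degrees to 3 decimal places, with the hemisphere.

Bx = cos φ₂ cos Δλ = 0.572721,  By = cos φ₂ sin Δλ = 0.063425
φₘ = atan2(sin φ₁ + sin φ₂, √((cos φ₁ + Bx)² + By²)) = 59.39158°
λₘ = λ₁ + atan2(By, cos φ₁ + Bx) = 25.87932°

25.879°E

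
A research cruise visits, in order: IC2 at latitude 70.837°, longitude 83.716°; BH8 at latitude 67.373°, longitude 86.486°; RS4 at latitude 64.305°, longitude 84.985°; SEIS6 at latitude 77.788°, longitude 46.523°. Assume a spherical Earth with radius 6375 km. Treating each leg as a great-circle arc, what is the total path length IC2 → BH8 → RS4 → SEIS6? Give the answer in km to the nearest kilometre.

2721 km

IC2→BH8: c = 0.062853 rad, d = 400.69 km
BH8→RS4: c = 0.054606 rad, d = 348.11 km
RS4→SEIS6: c = 0.309326 rad, d = 1971.95 km
Total = 400.69 + 348.11 + 1971.95 = 2720.75 km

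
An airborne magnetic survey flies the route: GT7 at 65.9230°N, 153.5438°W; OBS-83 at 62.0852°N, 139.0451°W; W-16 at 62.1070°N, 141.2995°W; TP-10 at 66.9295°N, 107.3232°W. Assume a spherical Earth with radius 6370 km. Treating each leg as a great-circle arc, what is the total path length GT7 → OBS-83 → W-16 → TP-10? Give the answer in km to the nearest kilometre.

2626 km

GT7→OBS-83: c = 0.129124 rad, d = 822.52 km
OBS-83→W-16: c = 0.018417 rad, d = 117.32 km
W-16→TP-10: c = 0.264738 rad, d = 1686.38 km
Total = 822.52 + 117.32 + 1686.38 = 2626.22 km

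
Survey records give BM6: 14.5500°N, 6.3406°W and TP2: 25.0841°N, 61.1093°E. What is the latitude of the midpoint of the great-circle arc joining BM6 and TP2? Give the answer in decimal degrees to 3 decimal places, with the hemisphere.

23.421°N

Bx = cos φ₂ cos Δλ = 0.347323,  By = cos φ₂ sin Δλ = 0.836442
φₘ = atan2(sin φ₁ + sin φ₂, √((cos φ₁ + Bx)² + By²)) = 23.42063°
λₘ = λ₁ + atan2(By, cos φ₁ + Bx) = 26.11396°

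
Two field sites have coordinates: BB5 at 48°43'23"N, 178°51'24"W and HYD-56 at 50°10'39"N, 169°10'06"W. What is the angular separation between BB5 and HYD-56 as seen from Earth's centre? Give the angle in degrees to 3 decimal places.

BB5: φ = +48.72306°, λ = -178.85667°
HYD-56: φ = +50.17750°, λ = -169.16833°
Δφ = 1.4544°,  Δλ = 9.6883°
a = sin²(Δφ/2) + cos φ₁ cos φ₂ sin²(Δλ/2) = 0.003174
c = 2·arcsin(√a) = 0.112733 rad = 6.4591°

6.459°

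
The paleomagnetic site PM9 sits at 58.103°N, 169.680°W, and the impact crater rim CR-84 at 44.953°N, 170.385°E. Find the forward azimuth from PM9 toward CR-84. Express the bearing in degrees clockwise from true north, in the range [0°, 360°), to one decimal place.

Δλ = -19.9350°
y = sin Δλ · cos φ₂ = -0.241288
x = cos φ₁ sin φ₂ − sin φ₁ cos φ₂ cos Δλ = -0.191500
θ = atan2(y, x) = -128.4374° → 231.5626° (mod 360°)

231.6°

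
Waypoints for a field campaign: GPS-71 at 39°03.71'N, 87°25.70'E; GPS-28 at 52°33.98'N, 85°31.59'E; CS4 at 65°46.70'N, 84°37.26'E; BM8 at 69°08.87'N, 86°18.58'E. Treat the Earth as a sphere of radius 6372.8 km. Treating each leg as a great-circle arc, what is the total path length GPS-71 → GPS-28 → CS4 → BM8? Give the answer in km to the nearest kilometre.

GPS-71: φ = +39.06183°, λ = +87.42833°
GPS-28: φ = +52.56633°, λ = +85.52650°
CS4: φ = +65.77833°, λ = +84.62100°
BM8: φ = +69.14783°, λ = +86.30967°
GPS-71→GPS-28: c = 0.236809 rad, d = 1509.13 km
GPS-28→CS4: c = 0.230729 rad, d = 1470.39 km
CS4→BM8: c = 0.059878 rad, d = 381.59 km
Total = 1509.13 + 1470.39 + 381.59 = 3361.12 km

3361 km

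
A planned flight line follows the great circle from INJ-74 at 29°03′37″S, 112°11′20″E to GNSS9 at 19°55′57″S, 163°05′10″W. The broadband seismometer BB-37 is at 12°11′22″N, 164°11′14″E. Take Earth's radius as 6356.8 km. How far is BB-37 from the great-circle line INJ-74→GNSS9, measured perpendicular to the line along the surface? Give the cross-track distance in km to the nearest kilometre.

4609 km

INJ-74: φ = -29.06028°, λ = +112.18889°
GNSS9: φ = -19.93250°, λ = -163.08611°
BB-37: φ = +12.18944°, λ = +164.18722°
δ₁₃ = central angle INJ-74→BB-37 = 1.133510 rad  (haversine)
θ₁₃ = bearing INJ-74→BB-37 = 58.237°,  θ₁₂ = bearing INJ-74→GNSS9 = 105.296°
dₓₜ = R·arcsin(sin δ₁₃ · sin(θ₁₃ − θ₁₂)) = 6356.8·arcsin(0.90590·sin(-47.059°)) = -4608.976 km
|dₓₜ| = 4608.976 km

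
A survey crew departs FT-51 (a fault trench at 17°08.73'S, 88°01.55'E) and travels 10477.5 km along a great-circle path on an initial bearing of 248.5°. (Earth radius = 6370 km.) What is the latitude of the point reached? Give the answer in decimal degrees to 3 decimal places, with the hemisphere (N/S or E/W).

19.114°S

FT-51: φ = -17.14550°, λ = +88.02583°
δ = d/R = 10477.5/6370 = 1.644819 rad
φ₂ = arcsin(sin φ₁ cos δ + cos φ₁ sin δ cos θ)
   = arcsin(-0.29480·-0.07396 + 0.95556·0.99726·-0.36650) = -19.11423°
λ₂ = λ₁ + atan2(sin θ sin δ cos φ₁, cos δ − sin φ₁ sin φ₂) = -12.85855°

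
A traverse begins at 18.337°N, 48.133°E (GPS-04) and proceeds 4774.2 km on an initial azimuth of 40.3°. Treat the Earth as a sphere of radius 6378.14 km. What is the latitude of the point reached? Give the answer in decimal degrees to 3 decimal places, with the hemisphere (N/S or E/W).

46.319°N

δ = d/R = 4774.2/6378.14 = 0.748525 rad
φ₂ = arcsin(sin φ₁ cos δ + cos φ₁ sin δ cos θ)
   = arcsin(0.31461·0.73269 + 0.94922·0.68056·0.76267) = 46.31887°
λ₂ = λ₁ + atan2(sin θ sin δ cos φ₁, cos δ − sin φ₁ sin φ₂) = 87.72712°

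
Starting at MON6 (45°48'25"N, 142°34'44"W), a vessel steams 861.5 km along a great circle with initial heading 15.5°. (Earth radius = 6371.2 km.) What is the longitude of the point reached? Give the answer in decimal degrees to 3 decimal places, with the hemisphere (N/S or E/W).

139.129°W

MON6: φ = +45.80694°, λ = -142.57889°
δ = d/R = 861.5/6371.2 = 0.135218 rad
φ₂ = arcsin(sin φ₁ cos δ + cos φ₁ sin δ cos θ)
   = arcsin(0.71700·0.99087 + 0.69708·0.13481·0.96363) = 53.22600°
λ₂ = λ₁ + atan2(sin θ sin δ cos φ₁, cos δ − sin φ₁ sin φ₂) = -139.12893°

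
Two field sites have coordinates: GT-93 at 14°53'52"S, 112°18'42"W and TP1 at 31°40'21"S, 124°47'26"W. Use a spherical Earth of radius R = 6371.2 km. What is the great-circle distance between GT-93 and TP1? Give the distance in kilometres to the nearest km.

2255 km

GT-93: φ = -14.89778°, λ = -112.31167°
TP1: φ = -31.67250°, λ = -124.79056°
Δφ = -16.7747°,  Δλ = -12.4789°
a = sin²(Δφ/2) + cos φ₁ cos φ₂ sin²(Δλ/2) = 0.030992
c = 2·arcsin(√a) = 0.353933 rad = 20.2788°
d = R·c = 6371.2 × 0.353933 = 2255.0 km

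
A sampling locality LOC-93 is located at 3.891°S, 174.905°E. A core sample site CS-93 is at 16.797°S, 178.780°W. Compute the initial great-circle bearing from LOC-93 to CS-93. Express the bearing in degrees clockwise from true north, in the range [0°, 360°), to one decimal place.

154.8°

Δλ = 6.3150°
y = sin Δλ · cos φ₂ = 0.105302
x = cos φ₁ sin φ₂ − sin φ₁ cos φ₂ cos Δλ = -0.223746
θ = atan2(y, x) = 154.7970° → 154.7970° (mod 360°)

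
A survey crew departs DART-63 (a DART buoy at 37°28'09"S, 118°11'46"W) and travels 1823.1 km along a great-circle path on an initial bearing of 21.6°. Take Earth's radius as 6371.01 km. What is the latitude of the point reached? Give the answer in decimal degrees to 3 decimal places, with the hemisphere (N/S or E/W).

22.043°S

DART-63: φ = -37.46917°, λ = -118.19611°
δ = d/R = 1823.1/6371.01 = 0.286156 rad
φ₂ = arcsin(sin φ₁ cos δ + cos φ₁ sin δ cos θ)
   = arcsin(-0.60833·0.95934 + 0.79368·0.28227·0.92978) = -22.04286°
λ₂ = λ₁ + atan2(sin θ sin δ cos φ₁, cos δ − sin φ₁ sin φ₂) = -111.75952°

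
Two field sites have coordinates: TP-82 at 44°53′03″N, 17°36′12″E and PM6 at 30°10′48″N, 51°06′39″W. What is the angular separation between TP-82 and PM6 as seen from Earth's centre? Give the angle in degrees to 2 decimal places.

TP-82: φ = +44.88417°, λ = +17.60333°
PM6: φ = +30.18000°, λ = -51.11083°
Δφ = -14.7042°,  Δλ = -68.7142°
a = sin²(Δφ/2) + cos φ₁ cos φ₂ sin²(Δλ/2) = 0.211448
c = 2·arcsin(√a) = 0.955618 rad = 54.7529°

54.75°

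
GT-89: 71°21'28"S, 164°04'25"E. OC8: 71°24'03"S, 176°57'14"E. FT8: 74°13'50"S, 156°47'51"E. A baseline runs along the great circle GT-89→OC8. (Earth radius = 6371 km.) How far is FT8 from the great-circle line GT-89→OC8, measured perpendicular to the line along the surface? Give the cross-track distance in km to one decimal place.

356.0 km

GT-89: φ = -71.35778°, λ = +164.07361°
OC8: φ = -71.40083°, λ = +176.95389°
FT8: φ = -74.23056°, λ = +156.79750°
δ₁₃ = central angle GT-89→FT8 = 0.062561 rad  (haversine)
θ₁₃ = bearing GT-89→FT8 = 213.404°,  θ₁₂ = bearing GT-89→OC8 = 96.703°
dₓₜ = R·arcsin(sin δ₁₃ · sin(θ₁₃ − θ₁₂)) = 6371·arcsin(0.06252·sin(116.701°)) = 356.023 km
|dₓₜ| = 356.023 km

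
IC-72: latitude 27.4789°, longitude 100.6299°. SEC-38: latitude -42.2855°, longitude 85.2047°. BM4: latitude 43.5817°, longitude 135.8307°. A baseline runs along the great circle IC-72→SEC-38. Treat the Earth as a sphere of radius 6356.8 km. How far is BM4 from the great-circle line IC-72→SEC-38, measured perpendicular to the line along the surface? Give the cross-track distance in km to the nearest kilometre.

δ₁₃ = central angle IC-72→BM4 = 0.567504 rad  (haversine)
θ₁₃ = bearing IC-72→BM4 = 50.972°,  θ₁₂ = bearing IC-72→SEC-38 = 191.997°
dₓₜ = R·arcsin(sin δ₁₃ · sin(θ₁₃ − θ₁₂)) = 6356.8·arcsin(0.53753·sin(-141.025°)) = -2192.400 km
|dₓₜ| = 2192.400 km

2192 km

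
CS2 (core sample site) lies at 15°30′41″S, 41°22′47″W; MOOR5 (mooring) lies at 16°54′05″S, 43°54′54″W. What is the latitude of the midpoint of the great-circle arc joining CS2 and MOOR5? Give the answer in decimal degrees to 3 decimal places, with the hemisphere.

CS2: φ = -15.51139°, λ = -41.37972°
MOOR5: φ = -16.90139°, λ = -43.91500°
Bx = cos φ₂ cos Δλ = 0.955870,  By = cos φ₂ sin Δλ = -0.042324
φₘ = atan2(sin φ₁ + sin φ₂, √((cos φ₁ + Bx)² + By²)) = -16.21015°
λₘ = λ₁ + atan2(By, cos φ₁ + Bx) = -42.64289°

16.210°S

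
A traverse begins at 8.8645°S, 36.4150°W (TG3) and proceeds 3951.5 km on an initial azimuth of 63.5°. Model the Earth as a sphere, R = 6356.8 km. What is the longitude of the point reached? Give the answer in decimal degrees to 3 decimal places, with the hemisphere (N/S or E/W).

δ = d/R = 3951.5/6356.8 = 0.621618 rad
φ₂ = arcsin(sin φ₁ cos δ + cos φ₁ sin δ cos θ)
   = arcsin(-0.15410·0.81294 + 0.98806·0.58235·0.44620) = 7.55442°
λ₂ = λ₁ + atan2(sin θ sin δ cos φ₁, cos δ − sin φ₁ sin φ₂) = -4.69766°

4.698°W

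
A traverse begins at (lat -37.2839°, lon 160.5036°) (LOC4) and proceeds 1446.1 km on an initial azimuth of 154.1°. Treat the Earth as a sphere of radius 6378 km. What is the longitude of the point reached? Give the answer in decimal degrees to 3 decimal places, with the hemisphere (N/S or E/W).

δ = d/R = 1446.1/6378 = 0.226733 rad
φ₂ = arcsin(sin φ₁ cos δ + cos φ₁ sin δ cos θ)
   = arcsin(-0.60576·0.97441 + 0.79564·0.22479·-0.89956) = -48.69034°
λ₂ = λ₁ + atan2(sin θ sin δ cos φ₁, cos δ − sin φ₁ sin φ₂) = 169.05781°

169.058°E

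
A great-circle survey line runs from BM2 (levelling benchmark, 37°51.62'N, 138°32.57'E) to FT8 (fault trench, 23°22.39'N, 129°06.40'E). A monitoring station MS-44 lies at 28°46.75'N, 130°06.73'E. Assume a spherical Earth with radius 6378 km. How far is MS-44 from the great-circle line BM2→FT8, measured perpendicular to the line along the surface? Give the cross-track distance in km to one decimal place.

185.2 km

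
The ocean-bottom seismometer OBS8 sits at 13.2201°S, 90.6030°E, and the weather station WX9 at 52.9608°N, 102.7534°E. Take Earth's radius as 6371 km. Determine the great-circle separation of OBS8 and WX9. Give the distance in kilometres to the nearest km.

Δφ = 66.1809°,  Δλ = 12.1504°
a = sin²(Δφ/2) + cos φ₁ cos φ₂ sin²(Δλ/2) = 0.304643
c = 2·arcsin(√a) = 1.169389 rad = 67.0011°
d = R·c = 6371 × 1.169389 = 7450.2 km

7450 km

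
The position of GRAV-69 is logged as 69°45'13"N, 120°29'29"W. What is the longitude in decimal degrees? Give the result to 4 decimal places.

120° + 29′/60 + 29″/3600 = 120 + 0.48333 + 0.00806 = 120.4914°

120.4914°W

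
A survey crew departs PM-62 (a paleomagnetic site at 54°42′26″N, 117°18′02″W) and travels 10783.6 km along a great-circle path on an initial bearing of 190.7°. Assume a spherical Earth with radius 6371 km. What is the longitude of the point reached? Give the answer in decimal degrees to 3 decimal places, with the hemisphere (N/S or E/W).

PM-62: φ = +54.70722°, λ = -117.30056°
δ = d/R = 10783.6/6371 = 1.692607 rad
φ₂ = arcsin(sin φ₁ cos δ + cos φ₁ sin δ cos θ)
   = arcsin(0.81621·-0.12151 + 0.57775·0.99259·-0.98261) = -41.50460°
λ₂ = λ₁ + atan2(sin θ sin δ cos φ₁, cos δ − sin φ₁ sin φ₂) = -131.54630°

131.546°W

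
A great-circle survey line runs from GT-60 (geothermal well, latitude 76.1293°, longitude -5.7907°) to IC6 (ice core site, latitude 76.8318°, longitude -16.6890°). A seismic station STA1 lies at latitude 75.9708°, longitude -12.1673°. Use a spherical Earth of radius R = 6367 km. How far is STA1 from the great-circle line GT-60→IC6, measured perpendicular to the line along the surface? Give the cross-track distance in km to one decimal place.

δ₁₃ = central angle GT-60→STA1 = 0.026959 rad  (haversine)
θ₁₃ = bearing GT-60→STA1 = 267.214°,  θ₁₂ = bearing GT-60→IC6 = 290.670°
dₓₜ = R·arcsin(sin δ₁₃ · sin(θ₁₃ − θ₁₂)) = 6367·arcsin(0.02696·sin(-23.456°)) = -68.317 km
|dₓₜ| = 68.317 km

68.3 km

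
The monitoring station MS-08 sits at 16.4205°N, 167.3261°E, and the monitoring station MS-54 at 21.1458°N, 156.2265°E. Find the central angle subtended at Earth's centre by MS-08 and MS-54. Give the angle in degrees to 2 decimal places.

11.52°

Δφ = 4.7253°,  Δλ = -11.0996°
a = sin²(Δφ/2) + cos φ₁ cos φ₂ sin²(Δλ/2) = 0.010067
c = 2·arcsin(√a) = 0.201006 rad = 11.5168°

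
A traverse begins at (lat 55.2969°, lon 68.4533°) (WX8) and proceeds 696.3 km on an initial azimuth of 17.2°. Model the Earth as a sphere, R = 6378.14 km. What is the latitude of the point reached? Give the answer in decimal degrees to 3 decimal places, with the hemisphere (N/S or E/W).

61.220°N

δ = d/R = 696.3/6378.14 = 0.109170 rad
φ₂ = arcsin(sin φ₁ cos δ + cos φ₁ sin δ cos θ)
   = arcsin(0.82211·0.99405 + 0.56932·0.10895·0.95528) = 61.21998°
λ₂ = λ₁ + atan2(sin θ sin δ cos φ₁, cos δ − sin φ₁ sin φ₂) = 72.29038°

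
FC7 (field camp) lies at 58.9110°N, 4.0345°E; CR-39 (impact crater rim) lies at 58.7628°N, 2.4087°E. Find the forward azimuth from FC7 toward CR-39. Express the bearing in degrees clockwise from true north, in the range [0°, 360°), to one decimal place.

Δλ = -1.6258°
y = sin Δλ · cos φ₂ = -0.014713
x = cos φ₁ sin φ₂ − sin φ₁ cos φ₂ cos Δλ = -0.002408
θ = atan2(y, x) = -99.2941° → 260.7059° (mod 360°)

260.7°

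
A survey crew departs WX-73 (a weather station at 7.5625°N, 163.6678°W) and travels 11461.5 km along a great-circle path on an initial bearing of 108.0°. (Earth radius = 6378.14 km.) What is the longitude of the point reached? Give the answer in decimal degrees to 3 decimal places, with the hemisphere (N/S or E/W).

62.517°W

δ = d/R = 11461.5/6378.14 = 1.796997 rad
φ₂ = arcsin(sin φ₁ cos δ + cos φ₁ sin δ cos θ)
   = arcsin(0.13161·-0.22428 + 0.99130·0.97453·-0.30902) = -19.14998°
λ₂ = λ₁ + atan2(sin θ sin δ cos φ₁, cos δ − sin φ₁ sin φ₂) = -62.51682°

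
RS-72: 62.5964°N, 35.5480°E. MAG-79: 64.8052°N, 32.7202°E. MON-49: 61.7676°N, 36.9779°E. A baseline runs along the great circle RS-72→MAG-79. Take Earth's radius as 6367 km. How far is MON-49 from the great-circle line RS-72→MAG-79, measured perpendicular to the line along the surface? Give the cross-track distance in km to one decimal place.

22.9 km

δ₁₃ = central angle RS-72→MON-49 = 0.018570 rad  (haversine)
θ₁₃ = bearing RS-72→MON-49 = 140.528°,  θ₁₂ = bearing RS-72→MAG-79 = 331.698°
dₓₜ = R·arcsin(sin δ₁₃ · sin(θ₁₃ − θ₁₂)) = 6367·arcsin(0.01857·sin(-191.171°)) = 22.905 km
|dₓₜ| = 22.905 km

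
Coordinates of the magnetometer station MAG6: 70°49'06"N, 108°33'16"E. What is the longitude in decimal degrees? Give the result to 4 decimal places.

108.5544°E

108° + 33′/60 + 16″/3600 = 108 + 0.55000 + 0.00444 = 108.5544°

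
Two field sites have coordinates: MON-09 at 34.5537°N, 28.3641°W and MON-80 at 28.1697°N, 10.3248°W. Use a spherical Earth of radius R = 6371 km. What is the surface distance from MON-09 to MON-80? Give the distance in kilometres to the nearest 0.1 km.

Δφ = -6.3840°,  Δλ = 18.0393°
a = sin²(Δφ/2) + cos φ₁ cos φ₂ sin²(Δλ/2) = 0.020945
c = 2·arcsin(√a) = 0.290468 rad = 16.6426°
d = R·c = 6371 × 0.290468 = 1850.6 km

1850.6 km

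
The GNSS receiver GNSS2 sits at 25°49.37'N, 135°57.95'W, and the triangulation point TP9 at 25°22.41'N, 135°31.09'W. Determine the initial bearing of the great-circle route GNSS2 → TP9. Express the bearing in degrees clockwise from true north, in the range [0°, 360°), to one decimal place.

138.0°

GNSS2: φ = +25.82283°, λ = -135.96583°
TP9: φ = +25.37350°, λ = -135.51817°
Δλ = 0.4477°
y = sin Δλ · cos φ₂ = 0.007059
x = cos φ₁ sin φ₂ − sin φ₁ cos φ₂ cos Δλ = -0.007830
θ = atan2(y, x) = 137.9633° → 137.9633° (mod 360°)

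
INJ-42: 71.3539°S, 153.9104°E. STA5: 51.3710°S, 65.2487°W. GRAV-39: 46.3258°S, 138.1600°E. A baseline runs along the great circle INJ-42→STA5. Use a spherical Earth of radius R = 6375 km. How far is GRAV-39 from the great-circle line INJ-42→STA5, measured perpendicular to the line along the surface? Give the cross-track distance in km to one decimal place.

191.1 km

δ₁₃ = central angle INJ-42→GRAV-39 = 0.456024 rad  (haversine)
θ₁₃ = bearing INJ-42→GRAV-39 = 334.808°,  θ₁₂ = bearing INJ-42→STA5 = 150.905°
dₓₜ = R·arcsin(sin δ₁₃ · sin(θ₁₃ − θ₁₂)) = 6375·arcsin(0.44038·sin(183.903°)) = -191.106 km
|dₓₜ| = 191.106 km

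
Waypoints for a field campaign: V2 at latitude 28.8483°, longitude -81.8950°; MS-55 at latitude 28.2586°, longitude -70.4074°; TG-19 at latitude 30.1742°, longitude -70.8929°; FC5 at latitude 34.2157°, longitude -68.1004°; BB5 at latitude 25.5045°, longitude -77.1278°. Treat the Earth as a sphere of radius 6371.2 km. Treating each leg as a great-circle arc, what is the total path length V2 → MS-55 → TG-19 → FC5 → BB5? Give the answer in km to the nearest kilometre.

V2→MS-55: c = 0.176342 rad, d = 1123.51 km
MS-55→TG-19: c = 0.034242 rad, d = 218.16 km
TG-19→FC5: c = 0.081701 rad, d = 520.53 km
FC5→BB5: c = 0.204219 rad, d = 1301.12 km
Total = 1123.51 + 218.16 + 520.53 + 1301.12 = 3163.32 km

3163 km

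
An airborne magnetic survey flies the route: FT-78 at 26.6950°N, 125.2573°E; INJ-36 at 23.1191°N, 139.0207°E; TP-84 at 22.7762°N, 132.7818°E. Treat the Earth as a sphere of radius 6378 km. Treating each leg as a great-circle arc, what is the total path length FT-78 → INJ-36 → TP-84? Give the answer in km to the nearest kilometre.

2085 km

FT-78→INJ-36: c = 0.226492 rad, d = 1444.56 km
INJ-36→TP-84: c = 0.100443 rad, d = 640.62 km
Total = 1444.56 + 640.62 = 2085.19 km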